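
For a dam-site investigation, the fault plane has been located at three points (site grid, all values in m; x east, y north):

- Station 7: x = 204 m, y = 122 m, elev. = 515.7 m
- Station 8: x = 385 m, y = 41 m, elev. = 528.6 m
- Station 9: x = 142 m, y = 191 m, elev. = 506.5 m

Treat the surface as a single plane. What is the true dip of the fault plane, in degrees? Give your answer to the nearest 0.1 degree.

6.7°

Two edge vectors: Station 7→Station 8 = (181, -81, 12.9), Station 7→Station 9 = (-62, 69, -9.2).
Normal n = (Station 7→Station 8) × (Station 7→Station 9) = (-144.9, 865.4, 7467).
So ∂z/∂x = −n_x/n_z = 0.01941 and ∂z/∂y = −n_y/n_z = −0.11590.
Gradient magnitude |∇z| = √(a² + b²) = √(0.00038 + 0.01343) = 0.11751.
True dip = arctan(0.11751) = 6.7°, dipping toward N (azimuth ≈ 350°).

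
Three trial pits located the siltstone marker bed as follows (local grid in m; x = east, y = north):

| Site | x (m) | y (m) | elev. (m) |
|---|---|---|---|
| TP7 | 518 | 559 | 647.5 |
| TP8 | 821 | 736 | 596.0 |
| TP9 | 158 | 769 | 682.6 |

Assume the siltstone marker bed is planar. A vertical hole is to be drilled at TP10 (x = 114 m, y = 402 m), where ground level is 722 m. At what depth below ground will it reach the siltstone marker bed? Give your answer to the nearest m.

Two edge vectors: TP7→TP8 = (303, 177, -51.5), TP7→TP9 = (-360, 210, 35.1).
Normal n = (TP7→TP8) × (TP7→TP9) = (17027.7, 7904.7, 127350).
So ∂z/∂x = −n_x/n_z = −0.13371 and ∂z/∂y = −n_y/n_z = −0.06207.
Intercept c from TP7: 647.5 + 69.26 + 34.70 = 751.46.
At (114, 402): z_contact = −15.2 − 25.0 + 751.46 = 711.3 m.
Depth below ground = 722 − 711.3 = 11 m.

11 m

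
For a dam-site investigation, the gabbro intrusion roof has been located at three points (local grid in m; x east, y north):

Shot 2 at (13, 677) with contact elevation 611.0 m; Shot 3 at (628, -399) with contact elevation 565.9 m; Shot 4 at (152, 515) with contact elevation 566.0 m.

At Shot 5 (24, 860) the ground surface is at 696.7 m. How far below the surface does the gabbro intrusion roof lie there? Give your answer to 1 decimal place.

173.2 m

Let the plane be z = a·x + b·y + c.
Shot 3−Shot 2: 615a − 1076b = −45.1;  Shot 4−Shot 2: 139a − 162b = −45.
Solving gives a = −0.82336, b = −0.42869.
Then c = 611 − a·13 − b·677 = 911.93.
At (24, 860): z_contact = −19.76 − 368.67 + 911.93 = 523.49 m.
Depth below ground = 696.7 − 523.49 = 173.2 m.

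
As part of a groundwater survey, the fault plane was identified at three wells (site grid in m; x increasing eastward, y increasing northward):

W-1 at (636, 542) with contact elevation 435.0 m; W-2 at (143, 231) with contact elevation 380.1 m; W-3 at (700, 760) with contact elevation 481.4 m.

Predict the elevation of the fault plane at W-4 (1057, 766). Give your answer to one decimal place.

472.7 m

Let the plane be z = a·x + b·y + c.
W-2−W-1: −493a − 311b = −54.9;  W-3−W-1: 64a + 218b = 46.4.
Solving gives a = −0.028117, b = 0.221099.
Then c = 435 − a·636 − b·542 = 333.05.
At (1057, 766): z = −29.7 + 169.4 + 333.05 = 472.7 m.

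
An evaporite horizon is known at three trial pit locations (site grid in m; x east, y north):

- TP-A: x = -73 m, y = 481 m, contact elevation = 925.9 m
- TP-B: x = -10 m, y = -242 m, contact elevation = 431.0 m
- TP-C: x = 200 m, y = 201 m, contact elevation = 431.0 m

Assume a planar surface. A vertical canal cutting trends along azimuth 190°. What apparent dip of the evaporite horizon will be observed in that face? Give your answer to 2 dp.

Two edge vectors: TP-A→TP-B = (63, -723, -494.9), TP-A→TP-C = (273, -280, -494.9).
Normal n = (TP-A→TP-B) × (TP-A→TP-C) = (219240.7, -103929, 179739).
So ∂z/∂x = −n_x/n_z = −1.21977 and ∂z/∂y = −n_y/n_z = 0.57822.
Unit vector along 190° is (sin 190°, cos 190°) = (-0.1736, -0.9848).
Slope in that direction = a·(-0.1736) + b·(-0.9848) = −0.35763.
Apparent dip = arctan|0.35763| = 19.68° (true dip is 53.5°, so apparent ≤ true as expected).

19.68°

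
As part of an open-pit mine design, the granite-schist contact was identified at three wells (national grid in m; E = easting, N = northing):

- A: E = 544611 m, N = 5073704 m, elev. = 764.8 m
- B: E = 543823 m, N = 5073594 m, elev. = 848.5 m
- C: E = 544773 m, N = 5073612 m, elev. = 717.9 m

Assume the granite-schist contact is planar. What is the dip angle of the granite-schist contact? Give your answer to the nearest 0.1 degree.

16.5°

Let the plane be z = a·E + b·N + c.
B−A: −788a − 110b = 83.7;  C−A: 162a − 92b = −46.9.
Solving gives a = −0.14238, b = 0.25907.
Gradient magnitude |∇z| = √(a² + b²) = √(0.02027 + 0.06712) = 0.29561.
True dip = arctan(0.29561) = 16.5°, dipping toward SSE (azimuth ≈ 151°).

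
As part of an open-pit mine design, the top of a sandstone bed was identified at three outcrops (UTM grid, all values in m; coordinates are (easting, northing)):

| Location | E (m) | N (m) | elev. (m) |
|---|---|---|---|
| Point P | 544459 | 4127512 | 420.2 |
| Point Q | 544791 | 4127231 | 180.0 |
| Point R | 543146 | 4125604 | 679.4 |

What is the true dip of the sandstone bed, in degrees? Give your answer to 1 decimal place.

Let the plane be z = a·E + b·N + c.
Point Q−Point P: 332a − 281b = −240.2;  Point R−Point P: −1313a − 1908b = 259.2.
Solving gives a = −0.52986, b = 0.22878.
Gradient magnitude |∇z| = √(a² + b²) = √(0.28075 + 0.05234) = 0.57714.
True dip = arctan(0.57714) = 30.0°, dipping toward ESE (azimuth ≈ 113°).

30.0°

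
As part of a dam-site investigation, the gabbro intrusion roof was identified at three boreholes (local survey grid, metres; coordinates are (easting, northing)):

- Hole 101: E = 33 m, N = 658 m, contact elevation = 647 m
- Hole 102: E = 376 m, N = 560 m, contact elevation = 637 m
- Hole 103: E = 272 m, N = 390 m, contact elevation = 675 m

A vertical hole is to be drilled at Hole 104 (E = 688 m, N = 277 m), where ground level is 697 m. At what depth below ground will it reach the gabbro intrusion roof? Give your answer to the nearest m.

35 m

Two edge vectors: Hole 101→Hole 102 = (343, -98, -10), Hole 101→Hole 103 = (239, -268, 28).
Normal n = (Hole 101→Hole 102) × (Hole 101→Hole 103) = (-5424, -11994, -68502).
So ∂z/∂E = −n_x/n_z = −0.07918 and ∂z/∂N = −n_y/n_z = −0.17509.
Intercept c from Hole 101: 647 + 2.61 + 115.21 = 764.82.
At (688, 277): z_contact = −54.5 − 48.5 + 764.82 = 661.8 m.
Depth below ground = 697 − 661.8 = 35 m.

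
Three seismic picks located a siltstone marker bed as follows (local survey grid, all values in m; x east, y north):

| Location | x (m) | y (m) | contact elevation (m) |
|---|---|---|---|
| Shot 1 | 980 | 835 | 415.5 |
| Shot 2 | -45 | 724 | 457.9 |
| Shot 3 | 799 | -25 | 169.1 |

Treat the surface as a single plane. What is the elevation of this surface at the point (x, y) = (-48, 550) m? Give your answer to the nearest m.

406 m

Two edge vectors: Shot 1→Shot 2 = (-1025, -111, 42.4), Shot 1→Shot 3 = (-181, -860, -246.4).
Normal n = (Shot 1→Shot 2) × (Shot 1→Shot 3) = (63814.4, -260234.4, 861409).
So ∂z/∂x = −n_x/n_z = −0.07408 and ∂z/∂y = −n_y/n_z = 0.30210.
Intercept c from Shot 1: 415.5 + 72.60 − 252.26 = 235.84.
At (-48, 550): z = 3.6 + 166.2 + 235.84 = 405.6 m.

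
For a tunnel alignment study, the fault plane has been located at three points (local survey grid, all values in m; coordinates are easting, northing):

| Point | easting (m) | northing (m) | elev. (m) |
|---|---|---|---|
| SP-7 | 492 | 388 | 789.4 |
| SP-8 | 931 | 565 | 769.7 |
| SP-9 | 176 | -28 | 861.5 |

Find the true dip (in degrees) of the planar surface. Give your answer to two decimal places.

11.53°

Two edge vectors: SP-7→SP-8 = (439, 177, -19.7), SP-7→SP-9 = (-316, -416, 72.1).
Normal n = (SP-7→SP-8) × (SP-7→SP-9) = (4566.5, -25426.7, -126692).
So ∂z/∂easting = −n_x/n_z = 0.03604 and ∂z/∂northing = −n_y/n_z = −0.20070.
Gradient magnitude |∇z| = √(a² + b²) = √(0.00130 + 0.04028) = 0.20391.
True dip = arctan(0.20391) = 11.53°, dipping toward N (azimuth ≈ 350°).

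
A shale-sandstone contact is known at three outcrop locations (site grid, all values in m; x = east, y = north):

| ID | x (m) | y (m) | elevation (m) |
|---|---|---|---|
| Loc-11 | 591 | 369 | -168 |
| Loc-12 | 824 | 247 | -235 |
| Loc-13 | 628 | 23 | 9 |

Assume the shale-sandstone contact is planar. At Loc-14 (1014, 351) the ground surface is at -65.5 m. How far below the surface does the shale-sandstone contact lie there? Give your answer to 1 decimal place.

Two edge vectors: Loc-11→Loc-12 = (233, -122, -67), Loc-11→Loc-13 = (37, -346, 177).
Normal n = (Loc-11→Loc-12) × (Loc-11→Loc-13) = (-44776, -43720, -76104).
So ∂z/∂x = −n_x/n_z = −0.588353 and ∂z/∂y = −n_y/n_z = −0.574477.
Intercept c from Loc-11: -168 + 347.72 + 211.98 = 391.70.
At (1014, 351): z_contact = −596.59 − 201.64 + 391.70 = -406.53 m.
Depth below ground = -65.5 − (-406.53) = 341.0 m.

341.0 m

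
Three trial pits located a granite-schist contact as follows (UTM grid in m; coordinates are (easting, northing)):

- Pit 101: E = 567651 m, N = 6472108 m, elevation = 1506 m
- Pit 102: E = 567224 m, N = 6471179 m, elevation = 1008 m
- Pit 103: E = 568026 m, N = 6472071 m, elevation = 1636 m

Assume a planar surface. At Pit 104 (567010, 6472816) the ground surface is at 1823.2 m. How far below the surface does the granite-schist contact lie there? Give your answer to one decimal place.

Two edge vectors: Pit 101→Pit 102 = (-427, -929, -498), Pit 101→Pit 103 = (375, -37, 130).
Normal n = (Pit 101→Pit 102) × (Pit 101→Pit 103) = (-139196, -131240, 364174).
So ∂z/∂E = −n_x/n_z = 0.382223882 and ∂z/∂N = −n_y/n_z = 0.360377182.
Intercept c from Pit 101: 1506 − 216969.77 − 2332400.04 = −2547863.81.
At (567010, 6472816): z_contact = 216724.76 + 2332655.19 − 2547863.81 = 1516.14 m.
Depth below ground = 1823.2 − 1516.14 = 307.1 m.

307.1 m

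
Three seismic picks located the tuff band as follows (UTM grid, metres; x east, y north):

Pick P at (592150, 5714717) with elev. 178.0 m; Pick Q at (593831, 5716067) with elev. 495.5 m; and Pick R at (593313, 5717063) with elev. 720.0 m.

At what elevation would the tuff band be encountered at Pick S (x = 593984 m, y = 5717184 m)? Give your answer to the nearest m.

Let the plane be z = a·x + b·y + c.
Pick Q−Pick P: 1681a + 1350b = 317.5;  Pick R−Pick P: 1163a + 2346b = 542.
Solving gives a = 0.00554227, b = 0.22828403.
Then c = 178 − a·592150 − b·5714717 = −1307682.50.
At (593984, 5717184): z = 3292.0 + 1305141.8 − 1307682.50 = 751.3 m.

751 m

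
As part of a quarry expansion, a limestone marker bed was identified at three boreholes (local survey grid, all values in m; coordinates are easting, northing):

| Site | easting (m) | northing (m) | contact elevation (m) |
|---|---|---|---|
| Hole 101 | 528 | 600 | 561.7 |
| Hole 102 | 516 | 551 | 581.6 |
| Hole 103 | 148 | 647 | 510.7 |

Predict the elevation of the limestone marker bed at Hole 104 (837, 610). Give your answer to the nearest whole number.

Let the plane be z = a·easting + b·northing + c.
Hole 102−Hole 101: −12a − 49b = 19.9;  Hole 103−Hole 101: −380a + 47b = −51.
Solving gives a = 0.08151, b = −0.42608.
Then c = 561.7 − a·528 − b·600 = 774.31.
At (837, 610): z = 68.2 − 259.9 + 774.31 = 582.6 m.

583 m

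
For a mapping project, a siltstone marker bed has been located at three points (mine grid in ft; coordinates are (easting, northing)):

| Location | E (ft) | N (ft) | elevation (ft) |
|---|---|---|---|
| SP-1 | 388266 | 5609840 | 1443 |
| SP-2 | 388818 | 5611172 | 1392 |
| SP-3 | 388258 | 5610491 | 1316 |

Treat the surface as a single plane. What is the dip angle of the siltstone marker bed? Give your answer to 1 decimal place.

Two edge vectors: SP-1→SP-2 = (552, 1332, -51), SP-1→SP-3 = (-8, 651, -127).
Normal n = (SP-1→SP-2) × (SP-1→SP-3) = (-135963, 70512, 370008).
So ∂z/∂E = −n_x/n_z = 0.36746 and ∂z/∂N = −n_y/n_z = −0.19057.
Gradient magnitude |∇z| = √(a² + b²) = √(0.13503 + 0.03632) = 0.41394.
True dip = arctan(0.41394) = 22.5°, dipping toward WNW (azimuth ≈ 297°).

22.5°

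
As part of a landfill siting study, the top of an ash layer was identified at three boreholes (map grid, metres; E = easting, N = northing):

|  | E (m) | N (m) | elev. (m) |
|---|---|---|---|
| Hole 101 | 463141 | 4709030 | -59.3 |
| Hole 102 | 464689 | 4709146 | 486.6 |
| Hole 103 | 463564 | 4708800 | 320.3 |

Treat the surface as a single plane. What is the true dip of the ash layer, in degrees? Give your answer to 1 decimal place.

44.3°

Let the plane be z = a·E + b·N + c.
Hole 102−Hole 101: 1548a + 116b = 545.9;  Hole 103−Hole 101: 423a − 230b = 379.6.
Solving gives a = 0.41863, b = −0.88052.
Gradient magnitude |∇z| = √(a² + b²) = √(0.17525 + 0.77531) = 0.97497.
True dip = arctan(0.97497) = 44.3°, dipping toward NNW (azimuth ≈ 335°).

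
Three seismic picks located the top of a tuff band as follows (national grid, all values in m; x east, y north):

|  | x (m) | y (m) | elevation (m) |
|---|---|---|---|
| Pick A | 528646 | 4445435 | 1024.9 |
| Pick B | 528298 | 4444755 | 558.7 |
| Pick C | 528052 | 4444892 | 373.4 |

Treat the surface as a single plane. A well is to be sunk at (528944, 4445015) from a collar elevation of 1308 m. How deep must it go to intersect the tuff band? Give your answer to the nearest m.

Let the plane be z = a·x + b·y + c.
Pick B−Pick A: −348a − 680b = −466.2;  Pick C−Pick A: −594a − 543b = −651.5.
Solving gives a = 0.88331286, b = 0.23353989.
Then c = 1024.9 − a·528646 − b·4445435 = −1504121.30.
At (528944, 4445015): z_contact = 467223.0 + 1038088.3 − 1504121.30 = 1190.0 m.
Depth below ground = 1308 − 1190.0 = 118 m.

118 m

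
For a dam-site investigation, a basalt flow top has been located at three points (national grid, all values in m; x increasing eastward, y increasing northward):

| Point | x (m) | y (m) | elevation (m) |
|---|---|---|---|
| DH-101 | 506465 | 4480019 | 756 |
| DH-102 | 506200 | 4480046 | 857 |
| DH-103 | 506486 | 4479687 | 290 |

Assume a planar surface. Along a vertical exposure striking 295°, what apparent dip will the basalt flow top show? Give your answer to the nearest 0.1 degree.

38.8°

Let the plane be z = a·x + b·y + c.
DH-102−DH-101: −265a + 27b = 101;  DH-103−DH-101: 21a − 332b = −466.
Solving gives a = −0.23967, b = 1.38845.
Unit vector along 295° is (sin 295°, cos 295°) = (-0.9063, 0.4226).
Slope in that direction = a·(-0.9063) + b·(0.4226) = 0.80400.
Apparent dip = arctan|0.80400| = 38.8° (true dip is 54.6°, so apparent ≤ true as expected).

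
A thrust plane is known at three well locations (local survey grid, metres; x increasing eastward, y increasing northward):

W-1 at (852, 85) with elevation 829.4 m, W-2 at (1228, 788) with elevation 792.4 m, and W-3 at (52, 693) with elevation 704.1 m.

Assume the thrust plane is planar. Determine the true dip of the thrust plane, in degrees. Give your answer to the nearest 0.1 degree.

7.3°

Let the plane be z = a·x + b·y + c.
W-2−W-1: 376a + 703b = −37;  W-3−W-1: −800a + 608b = −125.3.
Solving gives a = 0.08292, b = −0.09698.
Gradient magnitude |∇z| = √(a² + b²) = √(0.00688 + 0.00941) = 0.12760.
True dip = arctan(0.12760) = 7.3°, dipping toward NW (azimuth ≈ 319°).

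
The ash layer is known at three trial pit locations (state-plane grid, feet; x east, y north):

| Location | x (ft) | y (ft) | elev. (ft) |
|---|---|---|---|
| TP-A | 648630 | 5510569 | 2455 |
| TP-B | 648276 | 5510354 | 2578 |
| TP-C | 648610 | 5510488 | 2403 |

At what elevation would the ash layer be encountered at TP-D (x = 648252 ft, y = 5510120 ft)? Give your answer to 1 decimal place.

Let the plane be z = a·x + b·y + c.
TP-B−TP-A: −354a − 215b = 123;  TP-C−TP-A: −20a − 81b = −52.
Solving gives a = −0.867440716, b = 0.856158201.
Then c = 2455 − a·648630 − b·5510569 = −4152815.77.
At (648252, 5510120): z = −562320.2 + 4717534.4 − 4152815.77 = 2398.5 ft.

2398.5 ft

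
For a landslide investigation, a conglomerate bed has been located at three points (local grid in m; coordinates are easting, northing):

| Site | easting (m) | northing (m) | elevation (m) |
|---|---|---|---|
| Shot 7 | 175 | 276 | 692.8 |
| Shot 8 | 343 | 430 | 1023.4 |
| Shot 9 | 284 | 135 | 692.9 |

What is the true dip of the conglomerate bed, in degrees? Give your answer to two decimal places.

55.51°

Two edge vectors: Shot 7→Shot 8 = (168, 154, 330.6), Shot 7→Shot 9 = (109, -141, 0.1).
Normal n = (Shot 7→Shot 8) × (Shot 7→Shot 9) = (46630, 36018.6, -40474).
So ∂z/∂easting = −n_x/n_z = 1.15210 and ∂z/∂northing = −n_y/n_z = 0.88992.
Gradient magnitude |∇z| = √(a² + b²) = √(1.32733 + 0.79196) = 1.45578.
True dip = arctan(1.45578) = 55.51°, dipping toward SW (azimuth ≈ 232°).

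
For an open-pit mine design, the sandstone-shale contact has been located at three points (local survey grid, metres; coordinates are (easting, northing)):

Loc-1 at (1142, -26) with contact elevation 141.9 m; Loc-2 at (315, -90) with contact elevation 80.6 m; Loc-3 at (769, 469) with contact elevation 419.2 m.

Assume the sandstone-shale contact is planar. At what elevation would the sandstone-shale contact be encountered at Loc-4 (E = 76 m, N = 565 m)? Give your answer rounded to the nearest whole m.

Let the plane be z = a·E + b·N + c.
Loc-2−Loc-1: −827a − 64b = −61.3;  Loc-3−Loc-1: −373a + 495b = 277.3.
Solving gives a = 0.02907, b = 0.58211.
Then c = 141.9 − a·1142 − b·-26 = 123.83.
At (76, 565): z = 2.2 + 328.9 + 123.83 = 454.9 m.

455 m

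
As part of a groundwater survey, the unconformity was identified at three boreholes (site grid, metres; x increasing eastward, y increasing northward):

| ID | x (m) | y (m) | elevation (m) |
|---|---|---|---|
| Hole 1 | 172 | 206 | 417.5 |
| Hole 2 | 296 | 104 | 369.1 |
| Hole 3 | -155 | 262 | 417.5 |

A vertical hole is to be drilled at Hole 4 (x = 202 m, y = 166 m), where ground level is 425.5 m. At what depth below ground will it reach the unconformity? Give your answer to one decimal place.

28.9 m

Let the plane be z = a·x + b·y + c.
Hole 2−Hole 1: 124a − 102b = −48.4;  Hole 3−Hole 1: −327a + 56b = 0.
Solving gives a = 0.10263, b = 0.59927.
Then c = 417.5 − a·172 − b·206 = 276.40.
At (202, 166): z_contact = 20.73 + 99.48 + 276.40 = 396.61 m.
Depth below ground = 425.5 − 396.61 = 28.9 m.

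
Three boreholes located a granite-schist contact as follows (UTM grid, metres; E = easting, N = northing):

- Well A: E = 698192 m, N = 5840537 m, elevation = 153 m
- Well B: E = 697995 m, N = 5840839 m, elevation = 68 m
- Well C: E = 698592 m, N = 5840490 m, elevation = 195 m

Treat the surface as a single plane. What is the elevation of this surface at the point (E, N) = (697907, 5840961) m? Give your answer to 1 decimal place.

Let the plane be z = a·E + b·N + c.
Well B−Well A: −197a + 302b = −85;  Well C−Well A: 400a − 47b = 42.
Solving gives a = 0.077899606, b = −0.230641647.
Then c = 153 − a·698192 − b·5840537 = 1292835.19.
At (697907, 5840961): z = 54366.7 − 1347168.9 + 1292835.19 = 33.0 m.

33.0 m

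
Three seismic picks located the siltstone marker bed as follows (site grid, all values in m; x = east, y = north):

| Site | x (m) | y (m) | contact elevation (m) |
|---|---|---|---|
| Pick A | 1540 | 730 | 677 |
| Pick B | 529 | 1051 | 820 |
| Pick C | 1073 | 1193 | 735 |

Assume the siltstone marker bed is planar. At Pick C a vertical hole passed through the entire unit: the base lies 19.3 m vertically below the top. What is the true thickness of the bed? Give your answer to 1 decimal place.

Let the plane be z = a·x + b·y + c.
Pick B−Pick A: −1011a + 321b = 143;  Pick C−Pick A: −467a + 463b = 58.
Solving gives a = −0.14957, b = −0.02559.
|∇z| = √(a²+b²) = 0.15174, so dip δ = arctan(0.15174) = 8.63°.
True thickness = vertical thickness × cos δ = 19.3 × cos 8.63° = 19.1 m.

19.1 m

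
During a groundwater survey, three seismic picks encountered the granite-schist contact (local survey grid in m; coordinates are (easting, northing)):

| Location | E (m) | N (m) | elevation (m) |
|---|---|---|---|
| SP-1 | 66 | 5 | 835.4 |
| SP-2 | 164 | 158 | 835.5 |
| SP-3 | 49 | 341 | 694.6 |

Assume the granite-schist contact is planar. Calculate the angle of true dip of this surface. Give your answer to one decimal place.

Two edge vectors: SP-1→SP-2 = (98, 153, 0.1), SP-1→SP-3 = (-17, 336, -140.8).
Normal n = (SP-1→SP-2) × (SP-1→SP-3) = (-21576, 13796.7, 35529).
So ∂z/∂E = −n_x/n_z = 0.60728 and ∂z/∂N = −n_y/n_z = −0.38832.
Gradient magnitude |∇z| = √(a² + b²) = √(0.36879 + 0.15079) = 0.72082.
True dip = arctan(0.72082) = 35.8°, dipping toward WNW (azimuth ≈ 303°).

35.8°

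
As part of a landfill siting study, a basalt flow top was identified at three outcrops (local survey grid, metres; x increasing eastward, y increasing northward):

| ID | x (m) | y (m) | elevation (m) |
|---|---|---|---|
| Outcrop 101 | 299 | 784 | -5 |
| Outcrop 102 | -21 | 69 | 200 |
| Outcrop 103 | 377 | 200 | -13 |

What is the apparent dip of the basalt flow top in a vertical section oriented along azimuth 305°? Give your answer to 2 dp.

21.39°

Let the plane be z = a·x + b·y + c.
Outcrop 102−Outcrop 101: −320a − 715b = 205;  Outcrop 103−Outcrop 101: 78a − 584b = −8.
Solving gives a = −0.51696, b = −0.05535.
Unit vector along 305° is (sin 305°, cos 305°) = (-0.8192, 0.5736).
Slope in that direction = a·(-0.8192) + b·(0.5736) = 0.39172.
Apparent dip = arctan|0.39172| = 21.39° (true dip is 27.5°, so apparent ≤ true as expected).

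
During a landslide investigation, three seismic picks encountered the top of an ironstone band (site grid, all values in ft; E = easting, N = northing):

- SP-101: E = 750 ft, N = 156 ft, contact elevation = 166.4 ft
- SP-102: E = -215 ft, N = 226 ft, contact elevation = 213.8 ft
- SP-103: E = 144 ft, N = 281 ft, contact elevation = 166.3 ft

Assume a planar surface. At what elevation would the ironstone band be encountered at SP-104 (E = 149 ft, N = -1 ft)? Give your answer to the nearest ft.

Let the plane be z = a·E + b·N + c.
SP-102−SP-101: −965a + 70b = 47.4;  SP-103−SP-101: −606a + 125b = −0.1.
Solving gives a = −0.07585, b = −0.36853.
Then c = 166.4 − a·750 − b·156 = 280.78.
At (149, -1): z = −11.3 + 0.4 + 280.78 = 269.8 ft.

270 ft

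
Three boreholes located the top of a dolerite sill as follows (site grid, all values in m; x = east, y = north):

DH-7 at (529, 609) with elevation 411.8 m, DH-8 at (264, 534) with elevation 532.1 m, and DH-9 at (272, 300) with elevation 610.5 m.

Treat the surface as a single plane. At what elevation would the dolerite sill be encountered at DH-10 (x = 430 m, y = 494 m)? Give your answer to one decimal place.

486.9 m

Let the plane be z = a·x + b·y + c.
DH-8−DH-7: −265a − 75b = 120.3;  DH-9−DH-7: −257a − 309b = 198.7.
Solving gives a = −0.35570, b = −0.34720.
Then c = 411.8 − a·529 − b·609 = 811.41.
At (430, 494): z = −152.9 − 171.5 + 811.41 = 486.9 m.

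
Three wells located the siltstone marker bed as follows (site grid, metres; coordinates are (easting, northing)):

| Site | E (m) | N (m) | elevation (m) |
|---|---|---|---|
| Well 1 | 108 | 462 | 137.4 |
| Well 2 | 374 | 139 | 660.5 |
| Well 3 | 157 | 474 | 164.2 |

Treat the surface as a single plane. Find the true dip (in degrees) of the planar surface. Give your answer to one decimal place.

51.3°

Let the plane be z = a·E + b·N + c.
Well 2−Well 1: 266a − 323b = 523.1;  Well 3−Well 1: 49a + 12b = 26.8.
Solving gives a = 0.78519, b = −0.97287.
Gradient magnitude |∇z| = √(a² + b²) = √(0.61653 + 0.94648) = 1.25021.
True dip = arctan(1.25021) = 51.3°, dipping toward NW (azimuth ≈ 321°).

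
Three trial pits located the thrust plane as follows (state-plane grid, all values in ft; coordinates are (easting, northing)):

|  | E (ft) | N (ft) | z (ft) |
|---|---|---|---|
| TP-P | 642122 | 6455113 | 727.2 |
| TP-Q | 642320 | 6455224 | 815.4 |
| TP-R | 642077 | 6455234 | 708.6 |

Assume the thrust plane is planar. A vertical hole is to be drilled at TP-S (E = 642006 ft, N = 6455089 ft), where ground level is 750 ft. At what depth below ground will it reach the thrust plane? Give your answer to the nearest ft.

Let the plane be z = a·E + b·N + c.
TP-Q−TP-P: 198a + 111b = 88.2;  TP-R−TP-P: −45a + 121b = −18.6.
Solving gives a = 0.43991296, b = 0.00988499.
Then c = 727.2 − a·642122 − b·6455113 = −345559.29.
At (642006, 6455089): z_contact = 282426.8 + 63808.5 − 345559.29 = 675.9 ft.
Depth below ground = 750 − 675.9 = 74 ft.

74 ft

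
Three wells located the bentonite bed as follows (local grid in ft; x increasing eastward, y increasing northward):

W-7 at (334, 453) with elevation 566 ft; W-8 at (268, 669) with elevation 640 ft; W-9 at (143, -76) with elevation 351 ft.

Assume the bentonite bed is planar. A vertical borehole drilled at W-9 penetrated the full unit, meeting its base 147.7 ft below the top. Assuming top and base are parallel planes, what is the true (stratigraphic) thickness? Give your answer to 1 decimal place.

137.9 ft

Two edge vectors: W-7→W-8 = (-66, 216, 74), W-7→W-9 = (-191, -529, -215).
Normal n = (W-7→W-8) × (W-7→W-9) = (-7294, -28324, 76170).
So ∂z/∂x = −n_x/n_z = 0.09576 and ∂z/∂y = −n_y/n_z = 0.37185.
|∇z| = √(a²+b²) = 0.38398, so dip δ = arctan(0.38398) = 21.01°.
True thickness = vertical thickness × cos δ = 147.7 × cos 21.01° = 137.9 ft.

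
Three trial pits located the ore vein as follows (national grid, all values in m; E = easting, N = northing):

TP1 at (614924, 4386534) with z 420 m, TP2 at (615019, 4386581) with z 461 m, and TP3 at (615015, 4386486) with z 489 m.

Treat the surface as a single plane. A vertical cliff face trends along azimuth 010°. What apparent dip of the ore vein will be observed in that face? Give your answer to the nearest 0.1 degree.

12.0°

Two edge vectors: TP1→TP2 = (95, 47, 41), TP1→TP3 = (91, -48, 69).
Normal n = (TP1→TP2) × (TP1→TP3) = (5211, -2824, -8837).
So ∂z/∂E = −n_x/n_z = 0.58968 and ∂z/∂N = −n_y/n_z = −0.31957.
Unit vector along 010° is (sin 10°, cos 10°) = (0.1736, 0.9848).
Slope in that direction = a·(0.1736) + b·(0.9848) = −0.21231.
Apparent dip = arctan|0.21231| = 12.0° (true dip is 33.8°, so apparent ≤ true as expected).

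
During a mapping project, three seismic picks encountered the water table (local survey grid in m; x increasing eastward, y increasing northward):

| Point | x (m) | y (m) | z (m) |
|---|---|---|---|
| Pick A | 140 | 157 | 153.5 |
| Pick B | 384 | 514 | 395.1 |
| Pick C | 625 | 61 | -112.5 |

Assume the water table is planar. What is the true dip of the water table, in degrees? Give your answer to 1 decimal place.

Let the plane be z = a·x + b·y + c.
Pick B−Pick A: 244a + 357b = 241.6;  Pick C−Pick A: 485a − 96b = −266.
Solving gives a = −0.36511, b = 0.92629.
Gradient magnitude |∇z| = √(a² + b²) = √(0.13330 + 0.85801) = 0.99565.
True dip = arctan(0.99565) = 44.9°, dipping toward SSE (azimuth ≈ 158°).

44.9°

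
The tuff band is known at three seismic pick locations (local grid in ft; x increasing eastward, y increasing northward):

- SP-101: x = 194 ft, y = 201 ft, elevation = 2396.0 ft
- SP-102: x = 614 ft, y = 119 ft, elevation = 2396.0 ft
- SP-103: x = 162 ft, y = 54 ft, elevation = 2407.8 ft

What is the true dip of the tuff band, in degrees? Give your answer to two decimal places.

Two edge vectors: SP-101→SP-102 = (420, -82, 0), SP-101→SP-103 = (-32, -147, 11.8).
Normal n = (SP-101→SP-102) × (SP-101→SP-103) = (-967.6, -4956, -64364).
So ∂z/∂x = −n_x/n_z = −0.01503 and ∂z/∂y = −n_y/n_z = −0.07700.
Gradient magnitude |∇z| = √(a² + b²) = √(0.00023 + 0.00593) = 0.07845.
True dip = arctan(0.07845) = 4.49°, dipping toward N (azimuth ≈ 011°).

4.49°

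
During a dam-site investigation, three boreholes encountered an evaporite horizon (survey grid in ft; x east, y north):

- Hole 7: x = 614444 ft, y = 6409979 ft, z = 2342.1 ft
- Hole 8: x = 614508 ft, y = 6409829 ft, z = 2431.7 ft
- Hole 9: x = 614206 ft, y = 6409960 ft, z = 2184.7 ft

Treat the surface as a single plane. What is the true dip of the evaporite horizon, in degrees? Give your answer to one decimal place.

36.9°

Two edge vectors: Hole 7→Hole 8 = (64, -150, 89.6), Hole 7→Hole 9 = (-238, -19, -157.4).
Normal n = (Hole 7→Hole 8) × (Hole 7→Hole 9) = (25312.4, -11251.2, -36916).
So ∂z/∂x = −n_x/n_z = 0.68568 and ∂z/∂y = −n_y/n_z = −0.30478.
Gradient magnitude |∇z| = √(a² + b²) = √(0.47015 + 0.09289) = 0.75036.
True dip = arctan(0.75036) = 36.9°, dipping toward WNW (azimuth ≈ 294°).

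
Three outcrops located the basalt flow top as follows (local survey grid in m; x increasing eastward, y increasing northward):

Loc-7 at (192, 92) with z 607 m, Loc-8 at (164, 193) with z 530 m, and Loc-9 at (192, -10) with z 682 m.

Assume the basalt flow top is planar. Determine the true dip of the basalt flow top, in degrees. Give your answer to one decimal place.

36.6°

Let the plane be z = a·x + b·y + c.
Loc-8−Loc-7: −28a + 101b = −77;  Loc-9−Loc-7: 0a − 102b = 75.
Solving gives a = 0.09769, b = −0.73529.
Gradient magnitude |∇z| = √(a² + b²) = √(0.00954 + 0.54066) = 0.74176.
True dip = arctan(0.74176) = 36.6°, dipping toward N (azimuth ≈ 352°).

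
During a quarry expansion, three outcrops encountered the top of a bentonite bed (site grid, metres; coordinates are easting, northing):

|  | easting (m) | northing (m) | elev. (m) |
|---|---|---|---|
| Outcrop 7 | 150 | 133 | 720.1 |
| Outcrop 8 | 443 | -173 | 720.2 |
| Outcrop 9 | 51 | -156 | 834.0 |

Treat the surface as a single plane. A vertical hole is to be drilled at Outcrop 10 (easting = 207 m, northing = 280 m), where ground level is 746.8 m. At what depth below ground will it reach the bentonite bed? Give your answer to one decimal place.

86.6 m

Two edge vectors: Outcrop 7→Outcrop 8 = (293, -306, 0.1), Outcrop 7→Outcrop 9 = (-99, -289, 113.9).
Normal n = (Outcrop 7→Outcrop 8) × (Outcrop 7→Outcrop 9) = (-34824.5, -33382.6, -114971).
So ∂z/∂easting = −n_x/n_z = −0.30290 and ∂z/∂northing = −n_y/n_z = −0.29036.
Intercept c from Outcrop 7: 720.1 + 45.43 + 38.62 = 804.15.
At (207, 280): z_contact = −62.70 − 81.30 + 804.15 = 660.15 m.
Depth below ground = 746.8 − 660.15 = 86.6 m.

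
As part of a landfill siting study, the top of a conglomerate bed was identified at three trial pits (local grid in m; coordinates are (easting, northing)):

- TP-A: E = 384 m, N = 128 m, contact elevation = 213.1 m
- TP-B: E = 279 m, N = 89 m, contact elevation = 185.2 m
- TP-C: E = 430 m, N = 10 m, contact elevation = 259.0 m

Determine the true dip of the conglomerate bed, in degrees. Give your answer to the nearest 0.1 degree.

Let the plane be z = a·E + b·N + c.
TP-B−TP-A: −105a − 39b = −27.9;  TP-C−TP-A: 46a − 118b = 45.9.
Solving gives a = 0.35831, b = −0.24930.
Gradient magnitude |∇z| = √(a² + b²) = √(0.12839 + 0.06215) = 0.43651.
True dip = arctan(0.43651) = 23.6°, dipping toward NW (azimuth ≈ 305°).

23.6°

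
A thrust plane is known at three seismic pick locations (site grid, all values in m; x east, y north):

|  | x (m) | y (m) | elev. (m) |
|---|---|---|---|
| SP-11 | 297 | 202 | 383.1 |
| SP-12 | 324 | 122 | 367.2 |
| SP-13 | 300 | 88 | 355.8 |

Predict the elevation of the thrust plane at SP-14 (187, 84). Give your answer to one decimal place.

340.0 m

Two edge vectors: SP-11→SP-12 = (27, -80, -15.9), SP-11→SP-13 = (3, -114, -27.3).
Normal n = (SP-11→SP-12) × (SP-11→SP-13) = (371.4, 689.4, -2838).
So ∂z/∂x = −n_x/n_z = 0.13087 and ∂z/∂y = −n_y/n_z = 0.24292.
Intercept c from SP-11: 383.1 − 38.87 − 49.07 = 295.16.
At (187, 84): z = 24.5 + 20.4 + 295.16 = 340.0 m.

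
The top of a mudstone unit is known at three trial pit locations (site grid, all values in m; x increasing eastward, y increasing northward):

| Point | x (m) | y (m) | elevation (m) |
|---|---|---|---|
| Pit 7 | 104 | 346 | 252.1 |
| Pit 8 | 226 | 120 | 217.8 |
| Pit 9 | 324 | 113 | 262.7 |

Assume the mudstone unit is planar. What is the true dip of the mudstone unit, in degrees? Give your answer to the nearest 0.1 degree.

Let the plane be z = a·x + b·y + c.
Pit 8−Pit 7: 122a − 226b = −34.3;  Pit 9−Pit 7: 220a − 233b = 10.6.
Solving gives a = 0.48781, b = 0.41510.
Gradient magnitude |∇z| = √(a² + b²) = √(0.23796 + 0.17231) = 0.64053.
True dip = arctan(0.64053) = 32.6°, dipping toward SW (azimuth ≈ 230°).

32.6°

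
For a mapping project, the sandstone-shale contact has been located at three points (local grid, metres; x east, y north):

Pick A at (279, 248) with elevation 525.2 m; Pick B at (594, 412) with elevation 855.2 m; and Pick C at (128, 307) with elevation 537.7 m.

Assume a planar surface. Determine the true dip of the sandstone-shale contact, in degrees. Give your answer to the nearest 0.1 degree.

Two edge vectors: Pick A→Pick B = (315, 164, 330), Pick A→Pick C = (-151, 59, 12.5).
Normal n = (Pick A→Pick B) × (Pick A→Pick C) = (-17420, -53767.5, 43349).
So ∂z/∂x = −n_x/n_z = 0.40185 and ∂z/∂y = −n_y/n_z = 1.24034.
Gradient magnitude |∇z| = √(a² + b²) = √(0.16149 + 1.53844) = 1.30381.
True dip = arctan(1.30381) = 52.5°, dipping toward SSW (azimuth ≈ 198°).

52.5°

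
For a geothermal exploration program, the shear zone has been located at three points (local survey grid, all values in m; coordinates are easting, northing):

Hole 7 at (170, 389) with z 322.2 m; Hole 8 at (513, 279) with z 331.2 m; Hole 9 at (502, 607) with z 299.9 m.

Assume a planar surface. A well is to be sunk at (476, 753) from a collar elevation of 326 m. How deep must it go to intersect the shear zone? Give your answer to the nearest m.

Let the plane be z = a·easting + b·northing + c.
Hole 8−Hole 7: 343a − 110b = 9;  Hole 9−Hole 7: 332a + 218b = −22.3.
Solving gives a = −0.00441, b = −0.09557.
Then c = 322.2 − a·170 − b·389 = 360.13.
At (476, 753): z_contact = −2.1 − 72.0 + 360.13 = 286.1 m.
Depth below ground = 326 − 286.1 = 40 m.

40 m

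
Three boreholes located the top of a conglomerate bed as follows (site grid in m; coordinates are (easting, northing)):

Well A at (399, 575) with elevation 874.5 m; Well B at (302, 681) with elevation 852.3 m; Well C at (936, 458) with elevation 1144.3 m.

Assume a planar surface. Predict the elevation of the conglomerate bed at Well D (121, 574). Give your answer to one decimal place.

Let the plane be z = a·E + b·N + c.
Well B−Well A: −97a + 106b = −22.2;  Well C−Well A: 537a − 117b = 269.8.
Solving gives a = 0.57054, b = 0.31267.
Then c = 874.5 − a·399 − b·575 = 467.07.
At (121, 574): z = 69.0 + 179.5 + 467.07 = 715.6 m.

715.6 m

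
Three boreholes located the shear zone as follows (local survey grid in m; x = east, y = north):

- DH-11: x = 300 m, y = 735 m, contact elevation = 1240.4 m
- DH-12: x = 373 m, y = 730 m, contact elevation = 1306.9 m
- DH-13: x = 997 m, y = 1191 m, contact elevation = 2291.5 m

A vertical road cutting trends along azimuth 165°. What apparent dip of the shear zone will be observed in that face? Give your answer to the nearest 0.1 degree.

28.7°

Two edge vectors: DH-11→DH-12 = (73, -5, 66.5), DH-11→DH-13 = (697, 456, 1051.1).
Normal n = (DH-11→DH-12) × (DH-11→DH-13) = (-35579.5, -30379.8, 36773).
So ∂z/∂x = −n_x/n_z = 0.96754 and ∂z/∂y = −n_y/n_z = 0.82614.
Unit vector along 165° is (sin 165°, cos 165°) = (0.2588, -0.9659).
Slope in that direction = a·(0.2588) + b·(-0.9659) = −0.54758.
Apparent dip = arctan|0.54758| = 28.7° (true dip is 51.8°, so apparent ≤ true as expected).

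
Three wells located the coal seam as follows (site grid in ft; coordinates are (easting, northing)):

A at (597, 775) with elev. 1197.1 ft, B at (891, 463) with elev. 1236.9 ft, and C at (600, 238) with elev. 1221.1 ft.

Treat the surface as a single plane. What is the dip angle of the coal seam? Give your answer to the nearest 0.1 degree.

Two edge vectors: A→B = (294, -312, 39.8), A→C = (3, -537, 24).
Normal n = (A→B) × (A→C) = (13884.6, -6936.6, -156942).
So ∂z/∂E = −n_x/n_z = 0.08847 and ∂z/∂N = −n_y/n_z = −0.04420.
Gradient magnitude |∇z| = √(a² + b²) = √(0.00783 + 0.00195) = 0.09890.
True dip = arctan(0.09890) = 5.6°, dipping toward WNW (azimuth ≈ 297°).

5.6°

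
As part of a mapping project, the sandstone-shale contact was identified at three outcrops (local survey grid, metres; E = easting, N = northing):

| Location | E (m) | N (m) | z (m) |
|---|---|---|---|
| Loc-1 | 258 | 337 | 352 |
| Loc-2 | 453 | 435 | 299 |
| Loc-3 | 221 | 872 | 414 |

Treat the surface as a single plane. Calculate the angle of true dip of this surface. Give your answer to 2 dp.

Two edge vectors: Loc-1→Loc-2 = (195, 98, -53), Loc-1→Loc-3 = (-37, 535, 62).
Normal n = (Loc-1→Loc-2) × (Loc-1→Loc-3) = (34431, -10129, 107951).
So ∂z/∂E = −n_x/n_z = −0.31895 and ∂z/∂N = −n_y/n_z = 0.09383.
Gradient magnitude |∇z| = √(a² + b²) = √(0.10173 + 0.00880) = 0.33247.
True dip = arctan(0.33247) = 18.39°, dipping toward ESE (azimuth ≈ 106°).

18.39°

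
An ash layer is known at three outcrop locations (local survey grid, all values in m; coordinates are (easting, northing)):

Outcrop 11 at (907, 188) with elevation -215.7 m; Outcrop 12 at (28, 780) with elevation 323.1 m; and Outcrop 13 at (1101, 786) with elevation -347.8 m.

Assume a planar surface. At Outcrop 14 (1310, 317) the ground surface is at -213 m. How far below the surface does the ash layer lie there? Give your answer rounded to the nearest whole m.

Let the plane be z = a·E + b·N + c.
Outcrop 12−Outcrop 11: −879a + 592b = 538.8;  Outcrop 13−Outcrop 11: 194a + 598b = −132.1.
Solving gives a = −0.62516, b = −0.01809.
Then c = -215.7 − a·907 − b·188 = 354.72.
At (1310, 317): z_contact = −819.0 − 5.7 + 354.72 = -470.0 m.
Depth below ground = -213 − (-470.0) = 257 m.

257 m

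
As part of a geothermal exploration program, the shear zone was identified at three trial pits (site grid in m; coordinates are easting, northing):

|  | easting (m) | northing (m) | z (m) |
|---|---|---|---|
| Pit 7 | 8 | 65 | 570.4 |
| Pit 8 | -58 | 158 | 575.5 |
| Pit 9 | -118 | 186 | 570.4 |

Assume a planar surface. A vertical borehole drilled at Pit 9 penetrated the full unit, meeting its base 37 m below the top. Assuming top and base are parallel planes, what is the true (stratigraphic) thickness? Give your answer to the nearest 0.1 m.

Let the plane be z = a·easting + b·northing + c.
Pit 8−Pit 7: −66a + 93b = 5.1;  Pit 9−Pit 7: −126a + 121b = 0.
Solving gives a = 0.16535, b = 0.17219.
|∇z| = √(a²+b²) = 0.23873, so dip δ = arctan(0.23873) = 13.43°.
True thickness = vertical thickness × cos δ = 37 × cos 13.43° = 36.0 m.

36.0 m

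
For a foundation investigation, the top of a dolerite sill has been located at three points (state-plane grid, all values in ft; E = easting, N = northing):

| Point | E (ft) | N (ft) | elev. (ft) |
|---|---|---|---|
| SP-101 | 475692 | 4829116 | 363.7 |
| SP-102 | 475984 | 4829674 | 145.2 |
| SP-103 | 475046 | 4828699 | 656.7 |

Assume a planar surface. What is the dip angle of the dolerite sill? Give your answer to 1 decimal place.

20.9°

Let the plane be z = a·E + b·N + c.
SP-102−SP-101: 292a + 558b = −218.5;  SP-103−SP-101: −646a − 417b = 293.
Solving gives a = −0.30322, b = −0.23290.
Gradient magnitude |∇z| = √(a² + b²) = √(0.09194 + 0.05424) = 0.38234.
True dip = arctan(0.38234) = 20.9°, dipping toward NE (azimuth ≈ 052°).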